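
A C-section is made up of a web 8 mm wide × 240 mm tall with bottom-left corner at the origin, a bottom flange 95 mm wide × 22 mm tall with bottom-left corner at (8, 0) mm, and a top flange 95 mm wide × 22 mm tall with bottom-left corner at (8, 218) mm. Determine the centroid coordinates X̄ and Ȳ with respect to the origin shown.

X̄ = 39.29 mm, Ȳ = 120.00 mm

web: A = 8 × 240 = 1920.00, centroid at (4.00, 120.00).
bottom flange: A = 95 × 22 = 2090.00, centroid at (55.50, 11.00).
top flange: A = 95 × 22 = 2090.00, centroid at (55.50, 229.00).
ΣA = 6100.00 mm², ΣAX̄ = 239670.00 mm³, ΣAȲ = 732000.00 mm³.
X̄ = 239670.00/6100.00 = 39.29 mm; Ȳ = 732000.00/6100.00 = 120.00 mm.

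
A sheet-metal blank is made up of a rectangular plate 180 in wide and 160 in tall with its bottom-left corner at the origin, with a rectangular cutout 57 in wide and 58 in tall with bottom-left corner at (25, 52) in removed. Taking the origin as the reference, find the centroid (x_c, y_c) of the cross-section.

x_c = 94.73 in, y_c = 79.87 in

plate: A = 180 × 160 = 28800.00, centroid at (90.00, 80.00).
hole: A = −(57 × 58) = -3306.00, centroid at (53.50, 81.00).
ΣA = 25494.00 in², ΣAx_c = 2415129.00 in³, ΣAy_c = 2036214.00 in³.
x_c = 2415129.00/25494.00 = 94.73 in; y_c = 2036214.00/25494.00 = 79.87 in.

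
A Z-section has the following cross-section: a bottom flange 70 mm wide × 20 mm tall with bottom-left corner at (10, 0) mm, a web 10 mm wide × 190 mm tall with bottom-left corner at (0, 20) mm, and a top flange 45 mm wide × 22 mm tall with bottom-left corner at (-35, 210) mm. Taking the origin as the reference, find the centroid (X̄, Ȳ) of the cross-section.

X̄ = 14.02 mm, Ȳ = 105.20 mm

Part | A | x̄ᵢ | ȳᵢ | A·x̄ᵢ | A·ȳᵢ
bottom flange | 1400.00 | 45.00 | 10.00 | 63000.00 | 14000.00
web | 1900.00 | 5.00 | 115.00 | 9500.00 | 218500.00
top flange | 990.00 | -12.50 | 221.00 | -12375.00 | 218790.00
Σ | 4290.00 |  |  | 60125.00 | 451290.00
X̄ = 60125.00 / 4290.00 = 14.02 mm
Ȳ = 451290.00 / 4290.00 = 105.20 mm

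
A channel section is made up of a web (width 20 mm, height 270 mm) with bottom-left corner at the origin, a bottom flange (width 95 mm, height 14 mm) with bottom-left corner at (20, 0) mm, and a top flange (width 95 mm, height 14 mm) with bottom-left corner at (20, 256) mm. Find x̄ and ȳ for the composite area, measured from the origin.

web: A = 20 × 270 = 5400.00, centroid at (10.00, 135.00).
bottom flange: A = 95 × 14 = 1330.00, centroid at (67.50, 7.00).
top flange: A = 95 × 14 = 1330.00, centroid at (67.50, 263.00).
ΣA = 8060.00 mm²
ΣAx̄ = (5400.00)(10.00) + (1330.00)(67.50) + (1330.00)(67.50) = 233550.00 mm³
ΣAȳ = (5400.00)(135.00) + (1330.00)(7.00) + (1330.00)(263.00) = 1088100.00 mm³
x̄ = 233550.00 / 8060.00 = 28.98 mm
ȳ = 1088100.00 / 8060.00 = 135.00 mm

x̄ = 28.98 mm, ȳ = 135.00 mm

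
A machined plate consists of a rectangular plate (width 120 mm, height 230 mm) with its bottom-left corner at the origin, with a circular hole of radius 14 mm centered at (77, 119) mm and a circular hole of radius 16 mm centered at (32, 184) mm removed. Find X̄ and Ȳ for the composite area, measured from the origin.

Part | A | x̄ᵢ | ȳᵢ | A·x̄ᵢ | A·ȳᵢ
plate | 27600.00 | 60.00 | 115.00 | 1656000.00 | 3174000.00
hole 1 | -615.75 | 77.00 | 119.00 | -47412.92 | -73274.51
hole 2 | -804.25 | 32.00 | 184.00 | -25735.93 | -147981.58
Σ | 26180.00 |  |  | 1582851.16 | 2952743.91
X̄ = 1582851.16 / 26180.00 = 60.46 mm
Ȳ = 2952743.91 / 26180.00 = 112.79 mm

X̄ = 60.46 mm, Ȳ = 112.79 mm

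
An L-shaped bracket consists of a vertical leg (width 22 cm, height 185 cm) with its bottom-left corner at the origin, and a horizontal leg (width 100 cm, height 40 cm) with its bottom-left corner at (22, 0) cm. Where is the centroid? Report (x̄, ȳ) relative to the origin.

vertical leg: A = 22 × 185 = 4070.00, centroid at (11.00, 92.50).
horizontal leg: A = 100 × 40 = 4000.00, centroid at (72.00, 20.00).
ΣA = 8070.00 cm², ΣAx̄ = 332770.00 cm³, ΣAȳ = 456475.00 cm³.
x̄ = 332770.00/8070.00 = 41.24 cm; ȳ = 456475.00/8070.00 = 56.56 cm.

x̄ = 41.24 cm, ȳ = 56.56 cm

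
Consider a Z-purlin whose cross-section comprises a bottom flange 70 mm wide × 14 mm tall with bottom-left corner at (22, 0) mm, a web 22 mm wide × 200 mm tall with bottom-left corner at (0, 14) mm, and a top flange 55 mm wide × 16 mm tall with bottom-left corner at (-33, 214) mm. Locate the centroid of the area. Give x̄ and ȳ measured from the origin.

Part | A | x̄ᵢ | ȳᵢ | A·x̄ᵢ | A·ȳᵢ
bottom flange | 980.00 | 57.00 | 7.00 | 55860.00 | 6860.00
web | 4400.00 | 11.00 | 114.00 | 48400.00 | 501600.00
top flange | 880.00 | -5.50 | 222.00 | -4840.00 | 195360.00
Σ | 6260.00 |  |  | 99420.00 | 703820.00
x̄ = 99420.00 / 6260.00 = 15.88 mm
ȳ = 703820.00 / 6260.00 = 112.43 mm

x̄ = 15.88 mm, ȳ = 112.43 mm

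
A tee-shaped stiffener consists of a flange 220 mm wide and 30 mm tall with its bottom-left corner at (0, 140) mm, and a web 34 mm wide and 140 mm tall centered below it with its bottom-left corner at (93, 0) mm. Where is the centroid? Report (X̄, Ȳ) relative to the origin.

X̄ = 110.00 mm, Ȳ = 119.38 mm

Part | A | x̄ᵢ | ȳᵢ | A·x̄ᵢ | A·ȳᵢ
web | 4760.00 | 110.00 | 70.00 | 523600.00 | 333200.00
flange | 6600.00 | 110.00 | 155.00 | 726000.00 | 1023000.00
Σ | 11360.00 |  |  | 1249600.00 | 1356200.00
X̄ = 1249600.00 / 11360.00 = 110.00 mm
Ȳ = 1356200.00 / 11360.00 = 119.38 mm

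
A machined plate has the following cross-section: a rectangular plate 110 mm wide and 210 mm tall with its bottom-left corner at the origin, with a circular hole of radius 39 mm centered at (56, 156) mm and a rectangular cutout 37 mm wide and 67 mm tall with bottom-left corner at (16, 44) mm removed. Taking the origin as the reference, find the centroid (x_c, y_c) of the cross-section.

plate: A = 110 × 210 = 23100.00, centroid at (55.00, 105.00).
hole 1: A = −π·39² = -4778.36, centroid at (56.00, 156.00).
hole 2: A = −(37 × 67) = -2479.00, centroid at (34.50, 77.50).
ΣA = 15842.64 mm²
ΣAx_c = (23100.00)(55.00) + (-4778.36)(56.00) + (-2479.00)(34.50) = 917386.20 mm³
ΣAy_c = (23100.00)(105.00) + (-4778.36)(156.00) + (-2479.00)(77.50) = 1487952.96 mm³
x_c = 917386.20 / 15842.64 = 57.91 mm
y_c = 1487952.96 / 15842.64 = 93.92 mm

x_c = 57.91 mm, y_c = 93.92 mm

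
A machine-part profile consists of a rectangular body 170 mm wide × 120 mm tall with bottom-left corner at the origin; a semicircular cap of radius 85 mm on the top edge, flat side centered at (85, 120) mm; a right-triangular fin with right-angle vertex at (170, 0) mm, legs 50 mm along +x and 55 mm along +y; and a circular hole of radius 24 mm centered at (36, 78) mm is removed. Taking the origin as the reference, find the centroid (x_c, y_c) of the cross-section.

x_c = 92.30 mm, y_c = 91.95 mm

rectangular body: A = 170 × 120 = 20400.00, centroid at (85.00, 60.00).
semicircular top: A = ½π·85² = 11349.00, centroid at (85.00, 156.08).
triangular fin: A = ½·50·55 = 1375.00, centroid at (186.67, 18.33).
hole: A = −π·24² = -1809.56, centroid at (36.00, 78.00).
ΣA = 31314.45 mm², ΣAx_c = 2890187.90 mm³, ΣAy_c = 2879359.94 mm³.
x_c = 2890187.90/31314.45 = 92.30 mm; y_c = 2879359.94/31314.45 = 91.95 mm.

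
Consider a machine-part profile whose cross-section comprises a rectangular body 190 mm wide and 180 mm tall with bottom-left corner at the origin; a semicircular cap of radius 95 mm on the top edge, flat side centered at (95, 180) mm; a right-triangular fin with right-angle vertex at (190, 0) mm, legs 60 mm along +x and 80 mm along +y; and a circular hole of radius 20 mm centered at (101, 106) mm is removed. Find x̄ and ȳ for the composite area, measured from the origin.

x̄ = 100.42 mm, ȳ = 123.83 mm

rectangular body: A = 190 × 180 = 34200.00, centroid at (95.00, 90.00).
semicircular top: A = ½π·95² = 14176.44, centroid at (95.00, 220.32).
triangular fin: A = ½·60·80 = 2400.00, centroid at (210.00, 26.67).
hole: A = −π·20² = -1256.64, centroid at (101.00, 106.00).
ΣA = 49519.80 mm²
ΣAx̄ = (34200.00)(95.00) + (14176.44)(95.00) + (2400.00)(210.00) + (-1256.64)(101.00) = 4972841.16 mm³
ΣAȳ = (34200.00)(90.00) + (14176.44)(220.32) + (2400.00)(26.67) + (-1256.64)(106.00) = 6132138.44 mm³
x̄ = 4972841.16 / 49519.80 = 100.42 mm
ȳ = 6132138.44 / 49519.80 = 123.83 mm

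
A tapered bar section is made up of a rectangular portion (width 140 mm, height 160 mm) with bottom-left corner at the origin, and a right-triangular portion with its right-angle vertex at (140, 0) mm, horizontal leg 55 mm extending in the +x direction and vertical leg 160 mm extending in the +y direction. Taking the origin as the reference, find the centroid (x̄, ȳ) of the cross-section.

rectangular portion: A = 140 × 160 = 22400.00, centroid at (70.00, 80.00).
triangular portion: A = ½·55·160 = 4400.00, centroid at (158.33, 53.33).
ΣA = 26800.00 mm²
ΣAx̄ = (22400.00)(70.00) + (4400.00)(158.33) = 2264666.67 mm³
ΣAȳ = (22400.00)(80.00) + (4400.00)(53.33) = 2026666.67 mm³
x̄ = 2264666.67 / 26800.00 = 84.50 mm
ȳ = 2026666.67 / 26800.00 = 75.62 mm

x̄ = 84.50 mm, ȳ = 75.62 mm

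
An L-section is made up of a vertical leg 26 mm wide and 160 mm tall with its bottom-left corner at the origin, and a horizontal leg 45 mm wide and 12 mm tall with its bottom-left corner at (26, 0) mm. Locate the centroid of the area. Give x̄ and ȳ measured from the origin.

x̄ = 17.08 mm, ȳ = 71.50 mm

Part | A | x̄ᵢ | ȳᵢ | A·x̄ᵢ | A·ȳᵢ
vertical leg | 4160.00 | 13.00 | 80.00 | 54080.00 | 332800.00
horizontal leg | 540.00 | 48.50 | 6.00 | 26190.00 | 3240.00
Σ | 4700.00 |  |  | 80270.00 | 336040.00
x̄ = 80270.00 / 4700.00 = 17.08 mm
ȳ = 336040.00 / 4700.00 = 71.50 mm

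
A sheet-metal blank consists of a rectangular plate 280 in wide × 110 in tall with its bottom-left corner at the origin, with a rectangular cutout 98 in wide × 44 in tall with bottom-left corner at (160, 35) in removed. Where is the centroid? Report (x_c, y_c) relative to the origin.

x_c = 128.77 in, y_c = 54.67 in

plate: A = 280 × 110 = 30800.00, centroid at (140.00, 55.00).
hole: A = −(98 × 44) = -4312.00, centroid at (209.00, 57.00).
ΣA = 26488.00 in²
ΣAx_c = (30800.00)(140.00) + (-4312.00)(209.00) = 3410792.00 in³
ΣAy_c = (30800.00)(55.00) + (-4312.00)(57.00) = 1448216.00 in³
x_c = 3410792.00 / 26488.00 = 128.77 in
y_c = 1448216.00 / 26488.00 = 54.67 in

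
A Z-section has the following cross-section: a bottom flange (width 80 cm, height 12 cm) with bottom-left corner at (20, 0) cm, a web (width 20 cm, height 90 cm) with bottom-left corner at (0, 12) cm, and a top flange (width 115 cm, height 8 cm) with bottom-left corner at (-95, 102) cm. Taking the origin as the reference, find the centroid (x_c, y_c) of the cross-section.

bottom flange: A = 80 × 12 = 960.00, centroid at (60.00, 6.00).
web: A = 20 × 90 = 1800.00, centroid at (10.00, 57.00).
top flange: A = 115 × 8 = 920.00, centroid at (-37.50, 106.00).
ΣA = 3680.00 cm², ΣAx_c = 41100.00 cm³, ΣAy_c = 205880.00 cm³.
x_c = 41100.00/3680.00 = 11.17 cm; y_c = 205880.00/3680.00 = 55.95 cm.

x_c = 11.17 cm, y_c = 55.95 cm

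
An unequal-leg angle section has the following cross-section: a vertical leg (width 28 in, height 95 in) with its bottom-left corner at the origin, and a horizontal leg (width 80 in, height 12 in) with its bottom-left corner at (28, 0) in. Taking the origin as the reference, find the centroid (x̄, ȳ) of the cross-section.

Part | A | x̄ᵢ | ȳᵢ | A·x̄ᵢ | A·ȳᵢ
vertical leg | 2660.00 | 14.00 | 47.50 | 37240.00 | 126350.00
horizontal leg | 960.00 | 68.00 | 6.00 | 65280.00 | 5760.00
Σ | 3620.00 |  |  | 102520.00 | 132110.00
x̄ = 102520.00 / 3620.00 = 28.32 in
ȳ = 132110.00 / 3620.00 = 36.49 in

x̄ = 28.32 in, ȳ = 36.49 in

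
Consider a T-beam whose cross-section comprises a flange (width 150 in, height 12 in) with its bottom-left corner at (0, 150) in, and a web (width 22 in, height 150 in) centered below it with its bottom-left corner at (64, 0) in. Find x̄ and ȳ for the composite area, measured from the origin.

x̄ = 75.00 in, ȳ = 103.59 in

web: A = 22 × 150 = 3300.00, centroid at (75.00, 75.00).
flange: A = 150 × 12 = 1800.00, centroid at (75.00, 156.00).
ΣA = 5100.00 in²
ΣAx̄ = (3300.00)(75.00) + (1800.00)(75.00) = 382500.00 in³
ΣAȳ = (3300.00)(75.00) + (1800.00)(156.00) = 528300.00 in³
x̄ = 382500.00 / 5100.00 = 75.00 in
ȳ = 528300.00 / 5100.00 = 103.59 in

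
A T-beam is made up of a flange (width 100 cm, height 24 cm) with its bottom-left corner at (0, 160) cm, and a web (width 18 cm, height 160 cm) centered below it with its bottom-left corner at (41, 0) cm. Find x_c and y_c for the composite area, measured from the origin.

Part | A | x̄ᵢ | ȳᵢ | A·x̄ᵢ | A·ȳᵢ
web | 2880.00 | 50.00 | 80.00 | 144000.00 | 230400.00
flange | 2400.00 | 50.00 | 172.00 | 120000.00 | 412800.00
Σ | 5280.00 |  |  | 264000.00 | 643200.00
x_c = 264000.00 / 5280.00 = 50.00 cm
y_c = 643200.00 / 5280.00 = 121.82 cm

x_c = 50.00 cm, y_c = 121.82 cm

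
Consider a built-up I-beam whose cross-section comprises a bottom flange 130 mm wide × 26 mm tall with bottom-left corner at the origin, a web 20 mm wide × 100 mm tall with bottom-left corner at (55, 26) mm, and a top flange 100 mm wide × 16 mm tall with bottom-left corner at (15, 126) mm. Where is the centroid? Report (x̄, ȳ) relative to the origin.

Part | A | x̄ᵢ | ȳᵢ | A·x̄ᵢ | A·ȳᵢ
bottom flange | 3380.00 | 65.00 | 13.00 | 219700.00 | 43940.00
web | 2000.00 | 65.00 | 76.00 | 130000.00 | 152000.00
top flange | 1600.00 | 65.00 | 134.00 | 104000.00 | 214400.00
Σ | 6980.00 |  |  | 453700.00 | 410340.00
x̄ = 453700.00 / 6980.00 = 65.00 mm
ȳ = 410340.00 / 6980.00 = 58.79 mm

x̄ = 65.00 mm, ȳ = 58.79 mm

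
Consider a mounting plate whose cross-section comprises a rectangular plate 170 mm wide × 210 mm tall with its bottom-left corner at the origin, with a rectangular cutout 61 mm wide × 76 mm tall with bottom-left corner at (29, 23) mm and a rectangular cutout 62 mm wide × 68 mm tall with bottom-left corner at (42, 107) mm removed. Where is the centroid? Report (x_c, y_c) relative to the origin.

x_c = 91.29 mm, y_c = 106.94 mm

Part | A | x̄ᵢ | ȳᵢ | A·x̄ᵢ | A·ȳᵢ
plate | 35700.00 | 85.00 | 105.00 | 3034500.00 | 3748500.00
hole 1 | -4636.00 | 59.50 | 61.00 | -275842.00 | -282796.00
hole 2 | -4216.00 | 73.00 | 141.00 | -307768.00 | -594456.00
Σ | 26848.00 |  |  | 2450890.00 | 2871248.00
x_c = 2450890.00 / 26848.00 = 91.29 mm
y_c = 2871248.00 / 26848.00 = 106.94 mm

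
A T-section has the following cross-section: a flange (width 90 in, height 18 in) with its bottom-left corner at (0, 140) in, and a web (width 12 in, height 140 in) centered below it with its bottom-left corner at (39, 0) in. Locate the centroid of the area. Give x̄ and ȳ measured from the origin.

x̄ = 45.00 in, ȳ = 108.78 in

Part | A | x̄ᵢ | ȳᵢ | A·x̄ᵢ | A·ȳᵢ
web | 1680.00 | 45.00 | 70.00 | 75600.00 | 117600.00
flange | 1620.00 | 45.00 | 149.00 | 72900.00 | 241380.00
Σ | 3300.00 |  |  | 148500.00 | 358980.00
x̄ = 148500.00 / 3300.00 = 45.00 in
ȳ = 358980.00 / 3300.00 = 108.78 in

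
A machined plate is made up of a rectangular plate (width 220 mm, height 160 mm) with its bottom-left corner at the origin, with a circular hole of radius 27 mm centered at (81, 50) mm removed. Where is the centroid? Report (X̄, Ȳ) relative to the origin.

plate: A = 220 × 160 = 35200.00, centroid at (110.00, 80.00).
hole: A = −π·27² = -2290.22, centroid at (81.00, 50.00).
ΣA = 32909.78 mm², ΣAX̄ = 3686492.10 mm³, ΣAȲ = 2701488.95 mm³.
X̄ = 3686492.10/32909.78 = 112.02 mm; Ȳ = 2701488.95/32909.78 = 82.09 mm.

X̄ = 112.02 mm, Ȳ = 82.09 mm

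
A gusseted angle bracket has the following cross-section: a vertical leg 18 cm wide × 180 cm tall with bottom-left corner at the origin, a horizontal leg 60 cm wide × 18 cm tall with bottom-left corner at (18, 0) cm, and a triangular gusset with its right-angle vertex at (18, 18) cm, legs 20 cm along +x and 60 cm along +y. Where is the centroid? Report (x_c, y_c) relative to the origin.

Part | A | x̄ᵢ | ȳᵢ | A·x̄ᵢ | A·ȳᵢ
vertical leg | 3240.00 | 9.00 | 90.00 | 29160.00 | 291600.00
horizontal leg | 1080.00 | 48.00 | 9.00 | 51840.00 | 9720.00
gusset | 600.00 | 24.67 | 38.00 | 14800.00 | 22800.00
Σ | 4920.00 |  |  | 95800.00 | 324120.00
x_c = 95800.00 / 4920.00 = 19.47 cm
y_c = 324120.00 / 4920.00 = 65.88 cm

x_c = 19.47 cm, y_c = 65.88 cm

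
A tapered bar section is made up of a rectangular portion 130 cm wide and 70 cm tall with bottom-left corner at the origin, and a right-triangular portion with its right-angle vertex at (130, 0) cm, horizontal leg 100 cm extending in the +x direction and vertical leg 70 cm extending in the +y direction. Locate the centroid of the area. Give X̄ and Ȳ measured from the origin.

rectangular portion: A = 130 × 70 = 9100.00, centroid at (65.00, 35.00).
triangular portion: A = ½·100·70 = 3500.00, centroid at (163.33, 23.33).
ΣA = 12600.00 cm²
ΣAX̄ = (9100.00)(65.00) + (3500.00)(163.33) = 1163166.67 cm³
ΣAȲ = (9100.00)(35.00) + (3500.00)(23.33) = 400166.67 cm³
X̄ = 1163166.67 / 12600.00 = 92.31 cm
Ȳ = 400166.67 / 12600.00 = 31.76 cm

X̄ = 92.31 cm, Ȳ = 31.76 cm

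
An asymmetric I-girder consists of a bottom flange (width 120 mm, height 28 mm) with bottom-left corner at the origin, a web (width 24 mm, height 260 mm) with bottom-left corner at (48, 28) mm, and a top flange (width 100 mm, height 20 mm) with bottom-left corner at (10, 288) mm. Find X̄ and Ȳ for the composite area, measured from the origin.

X̄ = 60.00 mm, Ȳ = 140.43 mm

Part | A | x̄ᵢ | ȳᵢ | A·x̄ᵢ | A·ȳᵢ
bottom flange | 3360.00 | 60.00 | 14.00 | 201600.00 | 47040.00
web | 6240.00 | 60.00 | 158.00 | 374400.00 | 985920.00
top flange | 2000.00 | 60.00 | 298.00 | 120000.00 | 596000.00
Σ | 11600.00 |  |  | 696000.00 | 1628960.00
X̄ = 696000.00 / 11600.00 = 60.00 mm
Ȳ = 1628960.00 / 11600.00 = 140.43 mm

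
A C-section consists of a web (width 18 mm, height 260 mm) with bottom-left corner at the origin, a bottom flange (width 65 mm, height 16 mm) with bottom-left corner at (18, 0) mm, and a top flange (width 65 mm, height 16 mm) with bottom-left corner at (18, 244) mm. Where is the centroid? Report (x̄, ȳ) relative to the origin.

x̄ = 21.77 mm, ȳ = 130.00 mm

web: A = 18 × 260 = 4680.00, centroid at (9.00, 130.00).
bottom flange: A = 65 × 16 = 1040.00, centroid at (50.50, 8.00).
top flange: A = 65 × 16 = 1040.00, centroid at (50.50, 252.00).
ΣA = 6760.00 mm², ΣAx̄ = 147160.00 mm³, ΣAȳ = 878800.00 mm³.
x̄ = 147160.00/6760.00 = 21.77 mm; ȳ = 878800.00/6760.00 = 130.00 mm.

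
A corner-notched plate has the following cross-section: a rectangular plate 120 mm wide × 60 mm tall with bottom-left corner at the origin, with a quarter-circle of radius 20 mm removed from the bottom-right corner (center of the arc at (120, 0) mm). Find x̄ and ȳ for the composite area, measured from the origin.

plate: A = 120 × 60 = 7200.00, centroid at (60.00, 30.00).
removed quarter-circle: A = −¼π·20² = -314.16, centroid at (111.51, 8.49).
ΣA = 6885.84 mm², ΣAx̄ = 396967.55 mm³, ΣAȳ = 213333.33 mm³.
x̄ = 396967.55/6885.84 = 57.65 mm; ȳ = 213333.33/6885.84 = 30.98 mm.

x̄ = 57.65 mm, ȳ = 30.98 mm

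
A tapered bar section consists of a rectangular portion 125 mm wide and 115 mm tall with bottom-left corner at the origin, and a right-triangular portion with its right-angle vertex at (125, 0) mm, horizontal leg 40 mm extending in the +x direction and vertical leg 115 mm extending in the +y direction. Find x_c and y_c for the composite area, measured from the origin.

Part | A | x̄ᵢ | ȳᵢ | A·x̄ᵢ | A·ȳᵢ
rectangular portion | 14375.00 | 62.50 | 57.50 | 898437.50 | 826562.50
triangular portion | 2300.00 | 138.33 | 38.33 | 318166.67 | 88166.67
Σ | 16675.00 |  |  | 1216604.17 | 914729.17
x_c = 1216604.17 / 16675.00 = 72.96 mm
y_c = 914729.17 / 16675.00 = 54.86 mm

x_c = 72.96 mm, y_c = 54.86 mm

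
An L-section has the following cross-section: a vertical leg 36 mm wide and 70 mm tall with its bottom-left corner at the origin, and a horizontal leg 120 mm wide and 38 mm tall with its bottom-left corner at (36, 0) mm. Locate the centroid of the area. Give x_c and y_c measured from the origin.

vertical leg: A = 36 × 70 = 2520.00, centroid at (18.00, 35.00).
horizontal leg: A = 120 × 38 = 4560.00, centroid at (96.00, 19.00).
ΣA = 7080.00 mm²
ΣAx_c = (2520.00)(18.00) + (4560.00)(96.00) = 483120.00 mm³
ΣAy_c = (2520.00)(35.00) + (4560.00)(19.00) = 174840.00 mm³
x_c = 483120.00 / 7080.00 = 68.24 mm
y_c = 174840.00 / 7080.00 = 24.69 mm

x_c = 68.24 mm, y_c = 24.69 mm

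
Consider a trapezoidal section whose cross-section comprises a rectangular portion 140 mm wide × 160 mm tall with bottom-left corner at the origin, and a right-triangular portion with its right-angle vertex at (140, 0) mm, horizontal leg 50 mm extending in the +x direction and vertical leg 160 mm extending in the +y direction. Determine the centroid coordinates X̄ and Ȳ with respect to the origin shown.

rectangular portion: A = 140 × 160 = 22400.00, centroid at (70.00, 80.00).
triangular portion: A = ½·50·160 = 4000.00, centroid at (156.67, 53.33).
ΣA = 26400.00 mm², ΣAX̄ = 2194666.67 mm³, ΣAȲ = 2005333.33 mm³.
X̄ = 2194666.67/26400.00 = 83.13 mm; Ȳ = 2005333.33/26400.00 = 75.96 mm.

X̄ = 83.13 mm, Ȳ = 75.96 mm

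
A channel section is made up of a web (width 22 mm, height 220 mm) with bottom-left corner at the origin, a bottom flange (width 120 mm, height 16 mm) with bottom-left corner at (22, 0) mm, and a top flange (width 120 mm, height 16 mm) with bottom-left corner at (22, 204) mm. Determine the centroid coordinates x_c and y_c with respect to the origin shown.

x_c = 42.41 mm, y_c = 110.00 mm

web: A = 22 × 220 = 4840.00, centroid at (11.00, 110.00).
bottom flange: A = 120 × 16 = 1920.00, centroid at (82.00, 8.00).
top flange: A = 120 × 16 = 1920.00, centroid at (82.00, 212.00).
ΣA = 8680.00 mm²
ΣAx_c = (4840.00)(11.00) + (1920.00)(82.00) + (1920.00)(82.00) = 368120.00 mm³
ΣAy_c = (4840.00)(110.00) + (1920.00)(8.00) + (1920.00)(212.00) = 954800.00 mm³
x_c = 368120.00 / 8680.00 = 42.41 mm
y_c = 954800.00 / 8680.00 = 110.00 mm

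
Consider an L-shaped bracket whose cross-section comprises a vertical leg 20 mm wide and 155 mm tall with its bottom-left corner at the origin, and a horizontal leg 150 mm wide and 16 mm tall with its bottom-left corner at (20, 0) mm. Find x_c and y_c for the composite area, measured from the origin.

vertical leg: A = 20 × 155 = 3100.00, centroid at (10.00, 77.50).
horizontal leg: A = 150 × 16 = 2400.00, centroid at (95.00, 8.00).
ΣA = 5500.00 mm²
ΣAx_c = (3100.00)(10.00) + (2400.00)(95.00) = 259000.00 mm³
ΣAy_c = (3100.00)(77.50) + (2400.00)(8.00) = 259450.00 mm³
x_c = 259000.00 / 5500.00 = 47.09 mm
y_c = 259450.00 / 5500.00 = 47.17 mm

x_c = 47.09 mm, y_c = 47.17 mm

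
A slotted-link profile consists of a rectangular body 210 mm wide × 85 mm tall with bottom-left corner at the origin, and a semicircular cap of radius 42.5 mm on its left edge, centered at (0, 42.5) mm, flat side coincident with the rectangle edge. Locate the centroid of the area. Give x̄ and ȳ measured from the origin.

rectangular body: A = 210 × 85 = 17850.00, centroid at (105.00, 42.50).
semicircular end: A = ½π·42.5² = 2837.25, centroid at (-18.04, 42.50).
ΣA = 20687.25 mm², ΣAx̄ = 1823072.92 mm³, ΣAȳ = 879208.16 mm³.
x̄ = 1823072.92/20687.25 = 88.13 mm; ȳ = 879208.16/20687.25 = 42.50 mm.

x̄ = 88.13 mm, ȳ = 42.50 mm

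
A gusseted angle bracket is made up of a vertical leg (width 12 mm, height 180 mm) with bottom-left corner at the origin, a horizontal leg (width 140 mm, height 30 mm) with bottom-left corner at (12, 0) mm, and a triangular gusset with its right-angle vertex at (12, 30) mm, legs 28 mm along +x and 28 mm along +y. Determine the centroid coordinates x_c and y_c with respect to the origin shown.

vertical leg: A = 12 × 180 = 2160.00, centroid at (6.00, 90.00).
horizontal leg: A = 140 × 30 = 4200.00, centroid at (82.00, 15.00).
gusset: A = ½·28·28 = 392.00, centroid at (21.33, 39.33).
ΣA = 6752.00 mm², ΣAx_c = 365722.67 mm³, ΣAy_c = 272818.67 mm³.
x_c = 365722.67/6752.00 = 54.17 mm; y_c = 272818.67/6752.00 = 40.41 mm.

x_c = 54.17 mm, y_c = 40.41 mm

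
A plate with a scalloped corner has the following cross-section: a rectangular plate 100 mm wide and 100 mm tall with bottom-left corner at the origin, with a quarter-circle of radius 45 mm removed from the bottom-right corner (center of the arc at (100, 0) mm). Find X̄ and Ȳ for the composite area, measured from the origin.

Part | A | x̄ᵢ | ȳᵢ | A·x̄ᵢ | A·ȳᵢ
plate | 10000.00 | 50.00 | 50.00 | 500000.00 | 500000.00
removed quarter-circle | -1590.43 | 80.90 | 19.10 | -128668.13 | -30375.00
Σ | 8409.57 |  |  | 371331.87 | 469625.00
X̄ = 371331.87 / 8409.57 = 44.16 mm
Ȳ = 469625.00 / 8409.57 = 55.84 mm

X̄ = 44.16 mm, Ȳ = 55.84 mm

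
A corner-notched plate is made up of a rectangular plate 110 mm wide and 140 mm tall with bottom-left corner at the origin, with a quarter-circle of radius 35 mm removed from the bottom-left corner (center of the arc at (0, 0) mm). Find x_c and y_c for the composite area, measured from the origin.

plate: A = 110 × 140 = 15400.00, centroid at (55.00, 70.00).
removed quarter-circle: A = −¼π·35² = -962.11, centroid at (14.85, 14.85).
ΣA = 14437.89 mm²
ΣAx_c = (15400.00)(55.00) + (-962.11)(14.85) = 832708.33 mm³
ΣAy_c = (15400.00)(70.00) + (-962.11)(14.85) = 1063708.33 mm³
x_c = 832708.33 / 14437.89 = 57.68 mm
y_c = 1063708.33 / 14437.89 = 73.67 mm

x_c = 57.68 mm, y_c = 73.67 mm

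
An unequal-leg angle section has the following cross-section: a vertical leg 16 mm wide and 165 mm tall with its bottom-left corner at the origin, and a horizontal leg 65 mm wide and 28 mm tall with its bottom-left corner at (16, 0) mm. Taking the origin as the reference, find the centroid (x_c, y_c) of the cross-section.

vertical leg: A = 16 × 165 = 2640.00, centroid at (8.00, 82.50).
horizontal leg: A = 65 × 28 = 1820.00, centroid at (48.50, 14.00).
ΣA = 4460.00 mm²
ΣAx_c = (2640.00)(8.00) + (1820.00)(48.50) = 109390.00 mm³
ΣAy_c = (2640.00)(82.50) + (1820.00)(14.00) = 243280.00 mm³
x_c = 109390.00 / 4460.00 = 24.53 mm
y_c = 243280.00 / 4460.00 = 54.55 mm

x_c = 24.53 mm, y_c = 54.55 mm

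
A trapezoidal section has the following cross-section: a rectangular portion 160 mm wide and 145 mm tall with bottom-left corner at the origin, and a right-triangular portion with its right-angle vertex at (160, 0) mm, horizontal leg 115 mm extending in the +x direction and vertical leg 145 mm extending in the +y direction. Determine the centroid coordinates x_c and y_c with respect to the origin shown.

Part | A | x̄ᵢ | ȳᵢ | A·x̄ᵢ | A·ȳᵢ
rectangular portion | 23200.00 | 80.00 | 72.50 | 1856000.00 | 1682000.00
triangular portion | 8337.50 | 198.33 | 48.33 | 1653604.17 | 402979.17
Σ | 31537.50 |  |  | 3509604.17 | 2084979.17
x_c = 3509604.17 / 31537.50 = 111.28 mm
y_c = 2084979.17 / 31537.50 = 66.11 mm

x_c = 111.28 mm, y_c = 66.11 mm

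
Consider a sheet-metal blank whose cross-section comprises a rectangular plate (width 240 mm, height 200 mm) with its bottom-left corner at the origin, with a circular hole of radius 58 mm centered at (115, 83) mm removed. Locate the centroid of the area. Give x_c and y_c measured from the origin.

x_c = 121.41 mm, y_c = 104.80 mm

plate: A = 240 × 200 = 48000.00, centroid at (120.00, 100.00).
hole: A = −π·58² = -10568.32, centroid at (115.00, 83.00).
ΣA = 37431.68 mm²
ΣAx_c = (48000.00)(120.00) + (-10568.32)(115.00) = 4544643.47 mm³
ΣAy_c = (48000.00)(100.00) + (-10568.32)(83.00) = 3922829.63 mm³
x_c = 4544643.47 / 37431.68 = 121.41 mm
y_c = 3922829.63 / 37431.68 = 104.80 mm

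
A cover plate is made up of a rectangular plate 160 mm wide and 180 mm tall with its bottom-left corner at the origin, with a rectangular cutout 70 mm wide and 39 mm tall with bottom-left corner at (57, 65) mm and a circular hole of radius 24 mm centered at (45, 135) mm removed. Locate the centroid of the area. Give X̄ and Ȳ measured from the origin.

X̄ = 81.26 mm, Ȳ = 87.26 mm

plate: A = 160 × 180 = 28800.00, centroid at (80.00, 90.00).
hole 1: A = −(70 × 39) = -2730.00, centroid at (92.00, 84.50).
hole 2: A = −π·24² = -1809.56, centroid at (45.00, 135.00).
ΣA = 24260.44 mm², ΣAX̄ = 1971409.92 mm³, ΣAȲ = 2117024.76 mm³.
X̄ = 1971409.92/24260.44 = 81.26 mm; Ȳ = 2117024.76/24260.44 = 87.26 mm.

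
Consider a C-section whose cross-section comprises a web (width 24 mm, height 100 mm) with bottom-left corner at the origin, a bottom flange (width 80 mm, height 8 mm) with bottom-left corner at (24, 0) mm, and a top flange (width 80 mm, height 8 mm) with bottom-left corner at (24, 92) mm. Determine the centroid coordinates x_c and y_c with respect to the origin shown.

x_c = 30.09 mm, y_c = 50.00 mm

web: A = 24 × 100 = 2400.00, centroid at (12.00, 50.00).
bottom flange: A = 80 × 8 = 640.00, centroid at (64.00, 4.00).
top flange: A = 80 × 8 = 640.00, centroid at (64.00, 96.00).
ΣA = 3680.00 mm², ΣAx_c = 110720.00 mm³, ΣAy_c = 184000.00 mm³.
x_c = 110720.00/3680.00 = 30.09 mm; y_c = 184000.00/3680.00 = 50.00 mm.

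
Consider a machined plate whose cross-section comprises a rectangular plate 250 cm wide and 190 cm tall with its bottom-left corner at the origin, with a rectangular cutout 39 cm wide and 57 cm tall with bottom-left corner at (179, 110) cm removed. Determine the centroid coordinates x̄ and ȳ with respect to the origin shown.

x̄ = 121.39 cm, ȳ = 92.86 cm

plate: A = 250 × 190 = 47500.00, centroid at (125.00, 95.00).
hole: A = −(39 × 57) = -2223.00, centroid at (198.50, 138.50).
ΣA = 45277.00 cm²
ΣAx̄ = (47500.00)(125.00) + (-2223.00)(198.50) = 5496234.50 cm³
ΣAȳ = (47500.00)(95.00) + (-2223.00)(138.50) = 4204614.50 cm³
x̄ = 5496234.50 / 45277.00 = 121.39 cm
ȳ = 4204614.50 / 45277.00 = 92.86 cm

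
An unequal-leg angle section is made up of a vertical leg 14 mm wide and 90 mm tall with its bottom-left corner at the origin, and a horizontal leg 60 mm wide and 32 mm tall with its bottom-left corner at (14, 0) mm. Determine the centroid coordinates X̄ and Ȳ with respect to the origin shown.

vertical leg: A = 14 × 90 = 1260.00, centroid at (7.00, 45.00).
horizontal leg: A = 60 × 32 = 1920.00, centroid at (44.00, 16.00).
ΣA = 3180.00 mm², ΣAX̄ = 93300.00 mm³, ΣAȲ = 87420.00 mm³.
X̄ = 93300.00/3180.00 = 29.34 mm; Ȳ = 87420.00/3180.00 = 27.49 mm.

X̄ = 29.34 mm, Ȳ = 27.49 mm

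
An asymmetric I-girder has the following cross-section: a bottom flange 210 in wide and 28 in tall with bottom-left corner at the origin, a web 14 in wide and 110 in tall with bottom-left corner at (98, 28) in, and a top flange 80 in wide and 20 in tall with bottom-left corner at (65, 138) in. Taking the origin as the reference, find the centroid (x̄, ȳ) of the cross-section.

bottom flange: A = 210 × 28 = 5880.00, centroid at (105.00, 14.00).
web: A = 14 × 110 = 1540.00, centroid at (105.00, 83.00).
top flange: A = 80 × 20 = 1600.00, centroid at (105.00, 148.00).
ΣA = 9020.00 in², ΣAx̄ = 947100.00 in³, ΣAȳ = 446940.00 in³.
x̄ = 947100.00/9020.00 = 105.00 in; ȳ = 446940.00/9020.00 = 49.55 in.

x̄ = 105.00 in, ȳ = 49.55 in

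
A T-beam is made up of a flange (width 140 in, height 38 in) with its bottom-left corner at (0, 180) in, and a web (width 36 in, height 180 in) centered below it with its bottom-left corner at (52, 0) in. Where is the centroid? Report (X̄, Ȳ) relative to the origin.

X̄ = 70.00 in, Ȳ = 139.14 in

Part | A | x̄ᵢ | ȳᵢ | A·x̄ᵢ | A·ȳᵢ
web | 6480.00 | 70.00 | 90.00 | 453600.00 | 583200.00
flange | 5320.00 | 70.00 | 199.00 | 372400.00 | 1058680.00
Σ | 11800.00 |  |  | 826000.00 | 1641880.00
X̄ = 826000.00 / 11800.00 = 70.00 in
Ȳ = 1641880.00 / 11800.00 = 139.14 in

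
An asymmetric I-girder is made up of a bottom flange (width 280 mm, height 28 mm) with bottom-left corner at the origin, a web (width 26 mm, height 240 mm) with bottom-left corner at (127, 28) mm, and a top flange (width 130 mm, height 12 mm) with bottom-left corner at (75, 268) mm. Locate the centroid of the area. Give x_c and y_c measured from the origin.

x_c = 140.00 mm, y_c = 93.40 mm

bottom flange: A = 280 × 28 = 7840.00, centroid at (140.00, 14.00).
web: A = 26 × 240 = 6240.00, centroid at (140.00, 148.00).
top flange: A = 130 × 12 = 1560.00, centroid at (140.00, 274.00).
ΣA = 15640.00 mm²
ΣAx_c = (7840.00)(140.00) + (6240.00)(140.00) + (1560.00)(140.00) = 2189600.00 mm³
ΣAy_c = (7840.00)(14.00) + (6240.00)(148.00) + (1560.00)(274.00) = 1460720.00 mm³
x_c = 2189600.00 / 15640.00 = 140.00 mm
y_c = 1460720.00 / 15640.00 = 93.40 mm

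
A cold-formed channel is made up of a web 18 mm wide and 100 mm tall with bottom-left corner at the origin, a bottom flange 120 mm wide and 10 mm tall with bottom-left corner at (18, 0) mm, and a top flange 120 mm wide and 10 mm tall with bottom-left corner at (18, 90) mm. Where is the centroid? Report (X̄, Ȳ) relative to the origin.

X̄ = 48.43 mm, Ȳ = 50.00 mm

web: A = 18 × 100 = 1800.00, centroid at (9.00, 50.00).
bottom flange: A = 120 × 10 = 1200.00, centroid at (78.00, 5.00).
top flange: A = 120 × 10 = 1200.00, centroid at (78.00, 95.00).
ΣA = 4200.00 mm²
ΣAX̄ = (1800.00)(9.00) + (1200.00)(78.00) + (1200.00)(78.00) = 203400.00 mm³
ΣAȲ = (1800.00)(50.00) + (1200.00)(5.00) + (1200.00)(95.00) = 210000.00 mm³
X̄ = 203400.00 / 4200.00 = 48.43 mm
Ȳ = 210000.00 / 4200.00 = 50.00 mm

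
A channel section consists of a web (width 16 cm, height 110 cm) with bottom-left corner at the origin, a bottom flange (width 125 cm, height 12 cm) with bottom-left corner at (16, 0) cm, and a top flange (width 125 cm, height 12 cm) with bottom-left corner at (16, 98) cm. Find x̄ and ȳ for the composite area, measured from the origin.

web: A = 16 × 110 = 1760.00, centroid at (8.00, 55.00).
bottom flange: A = 125 × 12 = 1500.00, centroid at (78.50, 6.00).
top flange: A = 125 × 12 = 1500.00, centroid at (78.50, 104.00).
ΣA = 4760.00 cm²
ΣAx̄ = (1760.00)(8.00) + (1500.00)(78.50) + (1500.00)(78.50) = 249580.00 cm³
ΣAȳ = (1760.00)(55.00) + (1500.00)(6.00) + (1500.00)(104.00) = 261800.00 cm³
x̄ = 249580.00 / 4760.00 = 52.43 cm
ȳ = 261800.00 / 4760.00 = 55.00 cm

x̄ = 52.43 cm, ȳ = 55.00 cm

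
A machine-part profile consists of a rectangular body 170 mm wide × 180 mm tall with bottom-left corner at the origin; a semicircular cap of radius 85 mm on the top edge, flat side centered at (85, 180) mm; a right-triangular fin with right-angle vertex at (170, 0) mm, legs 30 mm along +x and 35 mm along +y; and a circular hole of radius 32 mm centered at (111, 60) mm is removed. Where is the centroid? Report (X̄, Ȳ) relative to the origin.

Part | A | x̄ᵢ | ȳᵢ | A·x̄ᵢ | A·ȳᵢ
rectangular body | 30600.00 | 85.00 | 90.00 | 2601000.00 | 2754000.00
semicircular top | 11349.00 | 85.00 | 216.08 | 964665.29 | 2452237.29
triangular fin | 525.00 | 180.00 | 11.67 | 94500.00 | 6125.00
hole | -3216.99 | 111.00 | 60.00 | -357085.99 | -193019.45
Σ | 39257.01 |  |  | 3303079.31 | 5019342.84
X̄ = 3303079.31 / 39257.01 = 84.14 mm
Ȳ = 5019342.84 / 39257.01 = 127.86 mm

X̄ = 84.14 mm, Ȳ = 127.86 mm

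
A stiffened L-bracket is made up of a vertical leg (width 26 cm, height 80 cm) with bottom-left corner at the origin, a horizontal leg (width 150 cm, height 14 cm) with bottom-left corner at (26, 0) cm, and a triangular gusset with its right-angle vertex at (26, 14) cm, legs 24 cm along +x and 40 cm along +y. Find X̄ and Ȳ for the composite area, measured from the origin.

vertical leg: A = 26 × 80 = 2080.00, centroid at (13.00, 40.00).
horizontal leg: A = 150 × 14 = 2100.00, centroid at (101.00, 7.00).
gusset: A = ½·24·40 = 480.00, centroid at (34.00, 27.33).
ΣA = 4660.00 cm², ΣAX̄ = 255460.00 cm³, ΣAȲ = 111020.00 cm³.
X̄ = 255460.00/4660.00 = 54.82 cm; Ȳ = 111020.00/4660.00 = 23.82 cm.

X̄ = 54.82 cm, Ȳ = 23.82 cm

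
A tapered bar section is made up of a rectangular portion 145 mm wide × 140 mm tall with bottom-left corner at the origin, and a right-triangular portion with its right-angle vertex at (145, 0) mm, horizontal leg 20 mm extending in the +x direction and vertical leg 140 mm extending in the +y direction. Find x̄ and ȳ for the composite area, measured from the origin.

x̄ = 77.61 mm, ȳ = 68.49 mm

Part | A | x̄ᵢ | ȳᵢ | A·x̄ᵢ | A·ȳᵢ
rectangular portion | 20300.00 | 72.50 | 70.00 | 1471750.00 | 1421000.00
triangular portion | 1400.00 | 151.67 | 46.67 | 212333.33 | 65333.33
Σ | 21700.00 |  |  | 1684083.33 | 1486333.33
x̄ = 1684083.33 / 21700.00 = 77.61 mm
ȳ = 1486333.33 / 21700.00 = 68.49 mm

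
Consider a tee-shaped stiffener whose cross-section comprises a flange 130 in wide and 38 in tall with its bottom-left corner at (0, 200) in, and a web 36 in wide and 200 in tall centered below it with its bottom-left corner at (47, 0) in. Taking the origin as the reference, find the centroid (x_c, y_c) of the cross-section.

Part | A | x̄ᵢ | ȳᵢ | A·x̄ᵢ | A·ȳᵢ
web | 7200.00 | 65.00 | 100.00 | 468000.00 | 720000.00
flange | 4940.00 | 65.00 | 219.00 | 321100.00 | 1081860.00
Σ | 12140.00 |  |  | 789100.00 | 1801860.00
x_c = 789100.00 / 12140.00 = 65.00 in
y_c = 1801860.00 / 12140.00 = 148.42 in

x_c = 65.00 in, y_c = 148.42 in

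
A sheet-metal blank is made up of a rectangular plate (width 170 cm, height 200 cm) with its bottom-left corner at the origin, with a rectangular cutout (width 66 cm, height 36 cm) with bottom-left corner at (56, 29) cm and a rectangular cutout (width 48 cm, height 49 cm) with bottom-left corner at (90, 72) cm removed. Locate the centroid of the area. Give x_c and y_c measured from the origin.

x_c = 82.35 cm, y_c = 104.58 cm

plate: A = 170 × 200 = 34000.00, centroid at (85.00, 100.00).
hole 1: A = −(66 × 36) = -2376.00, centroid at (89.00, 47.00).
hole 2: A = −(48 × 49) = -2352.00, centroid at (114.00, 96.50).
ΣA = 29272.00 cm², ΣAx_c = 2410408.00 cm³, ΣAy_c = 3061360.00 cm³.
x_c = 2410408.00/29272.00 = 82.35 cm; y_c = 3061360.00/29272.00 = 104.58 cm.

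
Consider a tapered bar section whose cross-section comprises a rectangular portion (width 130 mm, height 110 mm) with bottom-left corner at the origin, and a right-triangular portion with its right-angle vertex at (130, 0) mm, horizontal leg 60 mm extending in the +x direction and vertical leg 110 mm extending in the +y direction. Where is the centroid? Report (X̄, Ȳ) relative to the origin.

X̄ = 80.94 mm, Ȳ = 51.56 mm

rectangular portion: A = 130 × 110 = 14300.00, centroid at (65.00, 55.00).
triangular portion: A = ½·60·110 = 3300.00, centroid at (150.00, 36.67).
ΣA = 17600.00 mm², ΣAX̄ = 1424500.00 mm³, ΣAȲ = 907500.00 mm³.
X̄ = 1424500.00/17600.00 = 80.94 mm; Ȳ = 907500.00/17600.00 = 51.56 mm.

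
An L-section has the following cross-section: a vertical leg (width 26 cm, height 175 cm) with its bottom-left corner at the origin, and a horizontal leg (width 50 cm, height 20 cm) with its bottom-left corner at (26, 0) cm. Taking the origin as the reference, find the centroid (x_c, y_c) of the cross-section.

Part | A | x̄ᵢ | ȳᵢ | A·x̄ᵢ | A·ȳᵢ
vertical leg | 4550.00 | 13.00 | 87.50 | 59150.00 | 398125.00
horizontal leg | 1000.00 | 51.00 | 10.00 | 51000.00 | 10000.00
Σ | 5550.00 |  |  | 110150.00 | 408125.00
x_c = 110150.00 / 5550.00 = 19.85 cm
y_c = 408125.00 / 5550.00 = 73.54 cm

x_c = 19.85 cm, y_c = 73.54 cm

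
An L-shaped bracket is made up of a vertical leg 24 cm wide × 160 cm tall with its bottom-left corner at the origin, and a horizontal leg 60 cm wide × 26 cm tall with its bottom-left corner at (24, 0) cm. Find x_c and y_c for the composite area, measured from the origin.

Part | A | x̄ᵢ | ȳᵢ | A·x̄ᵢ | A·ȳᵢ
vertical leg | 3840.00 | 12.00 | 80.00 | 46080.00 | 307200.00
horizontal leg | 1560.00 | 54.00 | 13.00 | 84240.00 | 20280.00
Σ | 5400.00 |  |  | 130320.00 | 327480.00
x_c = 130320.00 / 5400.00 = 24.13 cm
y_c = 327480.00 / 5400.00 = 60.64 cm

x_c = 24.13 cm, y_c = 60.64 cm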